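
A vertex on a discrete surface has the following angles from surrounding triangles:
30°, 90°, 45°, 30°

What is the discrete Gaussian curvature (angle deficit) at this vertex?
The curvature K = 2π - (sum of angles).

Sum of angles = 195°. K = 360° - 195° = 165°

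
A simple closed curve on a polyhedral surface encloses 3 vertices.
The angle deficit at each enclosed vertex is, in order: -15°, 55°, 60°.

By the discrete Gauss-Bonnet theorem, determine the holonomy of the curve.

Holonomy = total enclosed curvature = (-15°) + 55° + 60° = 100°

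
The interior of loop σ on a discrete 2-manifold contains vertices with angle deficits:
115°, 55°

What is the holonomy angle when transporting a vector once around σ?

Holonomy = total enclosed curvature = 115° + 55° = 170°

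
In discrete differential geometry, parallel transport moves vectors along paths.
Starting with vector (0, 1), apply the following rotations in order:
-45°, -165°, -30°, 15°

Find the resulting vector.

Total rotation: (-45°) + (-165°) + (-30°) + 15° = -225° ≡ 135° (mod 360°). Final vector: (-0.7071, -0.7071)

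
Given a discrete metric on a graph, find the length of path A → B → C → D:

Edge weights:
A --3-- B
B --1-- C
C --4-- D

Arc length = 3 + 1 + 4 = 8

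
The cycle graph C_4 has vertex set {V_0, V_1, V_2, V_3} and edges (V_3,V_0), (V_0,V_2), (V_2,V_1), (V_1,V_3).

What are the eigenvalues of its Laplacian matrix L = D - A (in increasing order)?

The cycle graph C_n has Laplacian eigenvalues λ_k = 2 − 2cos(2πk/n), k = 0, 1, …, n−1. Here n = 4:
k=0: 2 − 2cos(0) = 0.0; k=1: 2 − 2cos(π/2) = 2.0; k=2: 2 − 2cos(π) = 4.0; k=3: 2 − 2cos(3π/2) = 2.0.
Laplacian eigenvalues (increasing order): [0.0, 2.0, 2.0, 4.0]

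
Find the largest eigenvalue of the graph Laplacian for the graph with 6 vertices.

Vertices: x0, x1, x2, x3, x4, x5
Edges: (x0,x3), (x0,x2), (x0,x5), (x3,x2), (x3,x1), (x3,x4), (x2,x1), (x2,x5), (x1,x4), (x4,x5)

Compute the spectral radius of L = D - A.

Degrees: deg(x0) = 3, deg(x1) = 3, deg(x2) = 4, deg(x3) = 4, deg(x4) = 3, deg(x5) = 3.
L = D − A with rows/columns ordered (x0, x1, x2, x3, x4, x5):
  [ 3,  0, -1, -1,  0, -1]
  [ 0,  3, -1, -1, -1,  0]
  [-1, -1,  4, -1,  0, -1]
  [-1, -1, -1,  4, -1,  0]
  [ 0, -1,  0, -1,  3, -1]
  [-1,  0, -1,  0, -1,  3]
Characteristic polynomial: det(λI − L) = λ(λ² − 8λ + 13)(λ − 3)(λ − 4)(λ − 5).
Roots: λ = 0; (λ² − 8λ + 13) = 0 ⇒ λ = 4 ± √3 ≈ 2.2679, 5.7321; (λ − 3) = 0 ⇒ λ = 3; (λ − 4) = 0 ⇒ λ = 4; (λ − 5) = 0 ⇒ λ = 5.
(Check: the roots sum (with multiplicity) to 20, matching trace L = Σdeg = 2·10 = 20.)
Laplacian eigenvalues: [0.0, 2.2679, 3.0, 4.0, 5.0, 5.7321]. Largest eigenvalue (spectral radius) = 5.7321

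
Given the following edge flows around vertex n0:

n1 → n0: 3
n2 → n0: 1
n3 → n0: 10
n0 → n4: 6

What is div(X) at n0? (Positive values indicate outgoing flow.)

Divergence = sum of outgoing flows = (-3) + (-1) + (-10) + 6 = -8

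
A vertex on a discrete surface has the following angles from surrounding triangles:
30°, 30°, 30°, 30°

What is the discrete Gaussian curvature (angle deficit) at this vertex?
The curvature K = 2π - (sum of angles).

Sum of angles = 120°. K = 360° - 120° = 240°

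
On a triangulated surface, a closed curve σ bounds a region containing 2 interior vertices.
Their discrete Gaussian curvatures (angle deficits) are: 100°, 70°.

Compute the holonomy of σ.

Holonomy = total enclosed curvature = 100° + 70° = 170°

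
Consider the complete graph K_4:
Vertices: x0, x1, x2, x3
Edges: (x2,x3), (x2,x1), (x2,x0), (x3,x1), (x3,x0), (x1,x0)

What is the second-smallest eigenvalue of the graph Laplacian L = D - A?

For the complete graph K_n, L = nI − J (J = all-ones matrix). J has eigenvalues n (once, eigenvector 𝟙) and 0 (multiplicity n−1), so L has eigenvalues 0 (once) and n (multiplicity n−1). Here n = 4: eigenvalue 0 once and 4 with multiplicity 3.
Laplacian eigenvalues: [0.0, 4.0, 4.0, 4.0]. Algebraic connectivity (smallest non-zero eigenvalue) = 4.0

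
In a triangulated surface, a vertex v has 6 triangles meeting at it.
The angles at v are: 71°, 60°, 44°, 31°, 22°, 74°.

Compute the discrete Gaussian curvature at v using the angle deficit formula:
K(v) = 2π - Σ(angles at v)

Sum of angles = 302°. K = 360° - 302° = 58° = 29π/90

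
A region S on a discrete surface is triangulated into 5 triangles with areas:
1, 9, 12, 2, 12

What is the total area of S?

1 + 9 + 12 + 2 + 12 = 36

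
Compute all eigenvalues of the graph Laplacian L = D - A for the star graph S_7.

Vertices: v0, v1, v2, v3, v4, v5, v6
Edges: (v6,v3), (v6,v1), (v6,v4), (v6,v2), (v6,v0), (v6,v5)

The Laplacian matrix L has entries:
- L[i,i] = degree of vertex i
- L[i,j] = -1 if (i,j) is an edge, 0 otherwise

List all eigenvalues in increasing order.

The star S_7 is the complete bipartite graph K_{1,6} (one hub of degree 6, 6 leaves of degree 1). The Laplacian spectrum of K_{p,q} is 0, p (multiplicity q−1), q (multiplicity p−1), p+q. With p = 1, q = 6: 0 once, 1 with multiplicity 5, and 7 once. (Check: trace L = sum of degrees = 12 = 5·1 + 7.)
Laplacian eigenvalues (increasing order): [0.0, 1.0, 1.0, 1.0, 1.0, 1.0, 7.0]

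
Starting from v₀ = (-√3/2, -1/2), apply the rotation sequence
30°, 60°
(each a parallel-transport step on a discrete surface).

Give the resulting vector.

Total rotation: 30° + 60° = 90°. Final vector: (0.5000, -0.8660)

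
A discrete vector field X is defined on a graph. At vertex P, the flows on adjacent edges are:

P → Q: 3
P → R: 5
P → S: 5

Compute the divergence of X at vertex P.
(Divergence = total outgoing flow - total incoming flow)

Divergence = sum of outgoing flows = 3 + 5 + 5 = 13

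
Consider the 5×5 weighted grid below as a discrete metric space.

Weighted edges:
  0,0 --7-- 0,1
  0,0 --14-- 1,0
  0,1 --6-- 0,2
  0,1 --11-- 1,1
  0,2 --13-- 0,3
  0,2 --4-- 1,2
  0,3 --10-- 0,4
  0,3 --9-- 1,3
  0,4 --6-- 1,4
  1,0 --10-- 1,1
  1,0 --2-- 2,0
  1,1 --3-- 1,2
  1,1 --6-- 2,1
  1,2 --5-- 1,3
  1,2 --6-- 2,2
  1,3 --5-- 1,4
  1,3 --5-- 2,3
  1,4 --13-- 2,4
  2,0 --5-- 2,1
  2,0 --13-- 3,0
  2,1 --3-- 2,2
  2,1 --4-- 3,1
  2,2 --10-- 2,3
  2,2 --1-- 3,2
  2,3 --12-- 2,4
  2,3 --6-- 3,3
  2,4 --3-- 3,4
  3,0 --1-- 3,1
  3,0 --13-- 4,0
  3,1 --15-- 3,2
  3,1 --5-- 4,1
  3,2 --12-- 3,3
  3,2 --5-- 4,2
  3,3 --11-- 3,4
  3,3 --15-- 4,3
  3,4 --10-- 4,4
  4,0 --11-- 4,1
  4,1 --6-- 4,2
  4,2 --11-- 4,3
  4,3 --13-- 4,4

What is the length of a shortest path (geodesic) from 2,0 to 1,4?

Shortest path: 2,0 → 2,1 → 2,2 → 1,2 → 1,3 → 1,4, total weight = 24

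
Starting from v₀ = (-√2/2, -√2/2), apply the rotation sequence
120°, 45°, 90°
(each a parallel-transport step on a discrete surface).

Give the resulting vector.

Total rotation: 120° + 45° + 90° = 255° ≡ -105° (mod 360°). Final vector: (-0.5000, 0.8660)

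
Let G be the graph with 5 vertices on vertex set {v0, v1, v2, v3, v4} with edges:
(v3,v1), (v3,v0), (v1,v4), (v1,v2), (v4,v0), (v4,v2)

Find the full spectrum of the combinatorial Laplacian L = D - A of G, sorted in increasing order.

Degrees: deg(v0) = 2, deg(v1) = 3, deg(v2) = 2, deg(v3) = 2, deg(v4) = 3.
L = D − A with rows/columns ordered (v0, v1, v2, v3, v4):
  [ 2,  0,  0, -1, -1]
  [ 0,  3, -1, -1, -1]
  [ 0, -1,  2,  0, -1]
  [-1, -1,  0,  2,  0]
  [-1, -1, -1,  0,  3]
Characteristic polynomial: det(λI − L) = λ(λ² − 5λ + 5)(λ² − 7λ + 11).
Roots: λ = 0; (λ² − 5λ + 5) = 0 ⇒ λ = (5 ± √5)/2 ≈ 1.382, 3.618; (λ² − 7λ + 11) = 0 ⇒ λ = (7 ± √5)/2 ≈ 2.382, 4.618.
(Check: the roots sum (with multiplicity) to 12, matching trace L = Σdeg = 2·6 = 12.)
Laplacian eigenvalues (increasing order): [0.0, 1.382, 2.382, 3.618, 4.618]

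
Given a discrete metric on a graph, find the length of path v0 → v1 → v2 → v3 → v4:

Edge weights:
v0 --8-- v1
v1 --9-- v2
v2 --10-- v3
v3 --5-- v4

Arc length = 8 + 9 + 10 + 5 = 32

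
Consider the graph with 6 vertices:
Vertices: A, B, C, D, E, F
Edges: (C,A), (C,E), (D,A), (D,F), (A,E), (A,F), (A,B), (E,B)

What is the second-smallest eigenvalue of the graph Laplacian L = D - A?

Degrees: deg(A) = 5, deg(B) = 2, deg(C) = 2, deg(D) = 2, deg(E) = 3, deg(F) = 2.
L = D − A with rows/columns ordered (A, B, C, D, E, F):
  [ 5, -1, -1, -1, -1, -1]
  [-1,  2,  0,  0, -1,  0]
  [-1,  0,  2,  0, -1,  0]
  [-1,  0,  0,  2,  0, -1]
  [-1, -1, -1,  0,  3,  0]
  [-1,  0,  0, -1,  0,  2]
Characteristic polynomial: det(λI − L) = λ(λ − 1)(λ − 2)(λ − 3)(λ − 4)(λ − 6).
Roots: λ = 0; (λ − 1) = 0 ⇒ λ = 1; (λ − 2) = 0 ⇒ λ = 2; (λ − 3) = 0 ⇒ λ = 3; (λ − 4) = 0 ⇒ λ = 4; (λ − 6) = 0 ⇒ λ = 6.
(Check: the roots sum (with multiplicity) to 16, matching trace L = Σdeg = 2·8 = 16.)
Laplacian eigenvalues: [0.0, 1.0, 2.0, 3.0, 4.0, 6.0]. Algebraic connectivity (smallest non-zero eigenvalue) = 1.0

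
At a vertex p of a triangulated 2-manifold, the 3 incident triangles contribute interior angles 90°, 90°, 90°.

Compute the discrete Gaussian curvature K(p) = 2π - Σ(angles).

Sum of angles = 270°. K = 360° - 270° = 90° = π/2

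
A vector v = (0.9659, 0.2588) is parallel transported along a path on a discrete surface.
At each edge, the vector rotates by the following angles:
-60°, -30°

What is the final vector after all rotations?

Total rotation: (-60°) + (-30°) = -90°. Final vector: (0.2588, -0.9659)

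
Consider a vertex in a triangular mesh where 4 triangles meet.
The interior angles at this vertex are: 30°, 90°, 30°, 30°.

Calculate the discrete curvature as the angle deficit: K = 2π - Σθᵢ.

Sum of angles = 180°. K = 360° - 180° = 180° = π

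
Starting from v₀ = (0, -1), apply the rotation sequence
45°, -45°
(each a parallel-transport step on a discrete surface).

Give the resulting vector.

Total rotation: 45° + (-45°) = 0°. Final vector: (0, -1)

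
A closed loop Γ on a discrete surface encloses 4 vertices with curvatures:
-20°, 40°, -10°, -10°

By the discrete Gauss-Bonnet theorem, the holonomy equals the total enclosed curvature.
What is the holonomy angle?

Holonomy = total enclosed curvature = (-20°) + 40° + (-10°) + (-10°) = 0°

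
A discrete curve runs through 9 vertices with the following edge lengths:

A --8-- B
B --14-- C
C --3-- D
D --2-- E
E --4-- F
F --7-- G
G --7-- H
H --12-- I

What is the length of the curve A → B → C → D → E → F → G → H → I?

Arc length = 8 + 14 + 3 + 2 + 4 + 7 + 7 + 12 = 57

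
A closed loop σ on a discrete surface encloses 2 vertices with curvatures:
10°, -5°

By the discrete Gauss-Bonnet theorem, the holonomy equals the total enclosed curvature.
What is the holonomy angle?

Holonomy = total enclosed curvature = 10° + (-5°) = 5°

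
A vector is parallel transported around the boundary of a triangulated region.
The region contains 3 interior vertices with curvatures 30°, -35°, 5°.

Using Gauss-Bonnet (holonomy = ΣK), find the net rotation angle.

Holonomy = total enclosed curvature = 30° + (-35°) + 5° = 0°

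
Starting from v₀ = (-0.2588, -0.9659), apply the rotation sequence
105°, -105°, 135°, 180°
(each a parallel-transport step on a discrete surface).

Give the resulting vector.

Total rotation: 105° + (-105°) + 135° + 180° = 315° ≡ -45° (mod 360°). Final vector: (-0.8660, -0.5000)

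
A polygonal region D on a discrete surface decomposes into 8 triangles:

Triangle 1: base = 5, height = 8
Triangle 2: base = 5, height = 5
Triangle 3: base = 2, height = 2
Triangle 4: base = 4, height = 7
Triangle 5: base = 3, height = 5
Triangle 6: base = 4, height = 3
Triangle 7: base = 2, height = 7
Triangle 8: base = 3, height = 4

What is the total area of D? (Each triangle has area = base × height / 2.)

(1/2)×5×8 + (1/2)×5×5 + (1/2)×2×2 + (1/2)×4×7 + (1/2)×3×5 + (1/2)×4×3 + (1/2)×2×7 + (1/2)×3×4 = 75.0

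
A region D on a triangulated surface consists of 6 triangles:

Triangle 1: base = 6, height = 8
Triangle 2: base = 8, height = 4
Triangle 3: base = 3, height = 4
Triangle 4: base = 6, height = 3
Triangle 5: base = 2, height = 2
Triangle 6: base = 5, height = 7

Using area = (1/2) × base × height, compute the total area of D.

(1/2)×6×8 + (1/2)×8×4 + (1/2)×3×4 + (1/2)×6×3 + (1/2)×2×2 + (1/2)×5×7 = 74.5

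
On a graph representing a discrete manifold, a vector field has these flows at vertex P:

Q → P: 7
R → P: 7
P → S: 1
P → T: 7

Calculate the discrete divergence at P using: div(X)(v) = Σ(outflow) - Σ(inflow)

Divergence = sum of outgoing flows = (-7) + (-7) + 1 + 7 = -6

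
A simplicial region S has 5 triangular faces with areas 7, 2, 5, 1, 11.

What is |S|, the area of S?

7 + 2 + 5 + 1 + 11 = 26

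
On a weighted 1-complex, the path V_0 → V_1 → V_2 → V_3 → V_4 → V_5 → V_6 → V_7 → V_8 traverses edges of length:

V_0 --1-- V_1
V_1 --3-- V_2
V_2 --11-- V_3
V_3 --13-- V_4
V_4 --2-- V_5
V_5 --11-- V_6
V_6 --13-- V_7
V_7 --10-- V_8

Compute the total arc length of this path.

Arc length = 1 + 3 + 11 + 13 + 2 + 11 + 13 + 10 = 64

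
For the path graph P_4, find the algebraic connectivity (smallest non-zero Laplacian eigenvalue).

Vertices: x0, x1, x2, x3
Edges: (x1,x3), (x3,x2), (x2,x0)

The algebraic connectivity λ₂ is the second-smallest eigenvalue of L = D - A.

The path graph P_n has Laplacian eigenvalues λ_k = 2 − 2cos(kπ/n), k = 0, 1, …, n−1. Here n = 4:
k=0: 2 − 2cos(0) = 0.0; k=1: 2 − 2cos(π/4) = 0.5858; k=2: 2 − 2cos(π/2) = 2.0; k=3: 2 − 2cos(3π/4) = 3.4142.
Laplacian eigenvalues: [0.0, 0.5858, 2.0, 3.4142]. Algebraic connectivity (smallest non-zero eigenvalue) = 0.5858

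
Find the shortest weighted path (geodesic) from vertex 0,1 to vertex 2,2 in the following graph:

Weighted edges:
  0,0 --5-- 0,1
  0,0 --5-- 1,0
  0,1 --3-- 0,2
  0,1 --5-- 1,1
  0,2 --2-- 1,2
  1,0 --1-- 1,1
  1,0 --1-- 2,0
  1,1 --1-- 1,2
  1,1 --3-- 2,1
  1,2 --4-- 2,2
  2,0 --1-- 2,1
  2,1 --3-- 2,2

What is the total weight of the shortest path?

Shortest path: 0,1 → 0,2 → 1,2 → 2,2, total weight = 9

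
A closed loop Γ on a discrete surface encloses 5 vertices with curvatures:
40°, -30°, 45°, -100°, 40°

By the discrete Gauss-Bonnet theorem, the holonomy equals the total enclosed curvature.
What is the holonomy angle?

Holonomy = total enclosed curvature = 40° + (-30°) + 45° + (-100°) + 40° = -5°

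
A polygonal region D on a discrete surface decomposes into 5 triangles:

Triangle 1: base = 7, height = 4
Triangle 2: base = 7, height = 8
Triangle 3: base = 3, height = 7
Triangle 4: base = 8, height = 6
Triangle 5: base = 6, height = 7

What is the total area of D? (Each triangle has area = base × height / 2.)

(1/2)×7×4 + (1/2)×7×8 + (1/2)×3×7 + (1/2)×8×6 + (1/2)×6×7 = 97.5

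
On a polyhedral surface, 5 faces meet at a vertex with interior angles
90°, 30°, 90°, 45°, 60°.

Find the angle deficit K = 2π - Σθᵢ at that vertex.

Sum of angles = 315°. K = 360° - 315° = 45°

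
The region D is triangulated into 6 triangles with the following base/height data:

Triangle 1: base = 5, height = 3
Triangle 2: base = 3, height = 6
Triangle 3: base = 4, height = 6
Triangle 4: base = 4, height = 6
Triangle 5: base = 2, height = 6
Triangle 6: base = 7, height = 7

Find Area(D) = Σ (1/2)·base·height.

(1/2)×5×3 + (1/2)×3×6 + (1/2)×4×6 + (1/2)×4×6 + (1/2)×2×6 + (1/2)×7×7 = 71.0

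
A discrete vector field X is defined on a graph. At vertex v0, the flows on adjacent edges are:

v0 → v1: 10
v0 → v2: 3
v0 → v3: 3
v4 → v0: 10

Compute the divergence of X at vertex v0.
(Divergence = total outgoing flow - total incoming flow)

Divergence = sum of outgoing flows = 10 + 3 + 3 + (-10) = 6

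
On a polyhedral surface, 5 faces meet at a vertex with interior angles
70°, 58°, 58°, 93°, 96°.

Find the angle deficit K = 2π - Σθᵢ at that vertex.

Sum of angles = 375°. K = 360° - 375° = -15° = -π/12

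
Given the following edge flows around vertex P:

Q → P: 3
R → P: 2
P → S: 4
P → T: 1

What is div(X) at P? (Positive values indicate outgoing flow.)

Divergence = sum of outgoing flows = (-3) + (-2) + 4 + 1 = 0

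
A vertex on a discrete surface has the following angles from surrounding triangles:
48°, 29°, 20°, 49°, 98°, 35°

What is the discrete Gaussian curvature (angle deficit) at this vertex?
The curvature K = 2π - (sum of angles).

Sum of angles = 279°. K = 360° - 279° = 81° = 9π/20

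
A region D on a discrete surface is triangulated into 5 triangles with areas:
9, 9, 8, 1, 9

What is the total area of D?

9 + 9 + 8 + 1 + 9 = 36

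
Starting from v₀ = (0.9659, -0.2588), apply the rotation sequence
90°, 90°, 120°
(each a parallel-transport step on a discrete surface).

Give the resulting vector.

Total rotation: 90° + 90° + 120° = 300° ≡ -60° (mod 360°). Final vector: (0.2588, -0.9659)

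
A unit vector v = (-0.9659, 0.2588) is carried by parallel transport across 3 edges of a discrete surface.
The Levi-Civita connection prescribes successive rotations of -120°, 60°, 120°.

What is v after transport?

Total rotation: (-120°) + 60° + 120° = 60°. Final vector: (-0.7071, -0.7071)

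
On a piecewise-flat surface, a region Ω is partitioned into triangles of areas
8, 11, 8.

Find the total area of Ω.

8 + 11 + 8 = 27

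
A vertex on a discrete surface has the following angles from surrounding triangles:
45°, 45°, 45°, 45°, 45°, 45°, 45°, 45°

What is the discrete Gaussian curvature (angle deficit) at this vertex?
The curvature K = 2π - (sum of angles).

Sum of angles = 360°. K = 360° - 360° = 0°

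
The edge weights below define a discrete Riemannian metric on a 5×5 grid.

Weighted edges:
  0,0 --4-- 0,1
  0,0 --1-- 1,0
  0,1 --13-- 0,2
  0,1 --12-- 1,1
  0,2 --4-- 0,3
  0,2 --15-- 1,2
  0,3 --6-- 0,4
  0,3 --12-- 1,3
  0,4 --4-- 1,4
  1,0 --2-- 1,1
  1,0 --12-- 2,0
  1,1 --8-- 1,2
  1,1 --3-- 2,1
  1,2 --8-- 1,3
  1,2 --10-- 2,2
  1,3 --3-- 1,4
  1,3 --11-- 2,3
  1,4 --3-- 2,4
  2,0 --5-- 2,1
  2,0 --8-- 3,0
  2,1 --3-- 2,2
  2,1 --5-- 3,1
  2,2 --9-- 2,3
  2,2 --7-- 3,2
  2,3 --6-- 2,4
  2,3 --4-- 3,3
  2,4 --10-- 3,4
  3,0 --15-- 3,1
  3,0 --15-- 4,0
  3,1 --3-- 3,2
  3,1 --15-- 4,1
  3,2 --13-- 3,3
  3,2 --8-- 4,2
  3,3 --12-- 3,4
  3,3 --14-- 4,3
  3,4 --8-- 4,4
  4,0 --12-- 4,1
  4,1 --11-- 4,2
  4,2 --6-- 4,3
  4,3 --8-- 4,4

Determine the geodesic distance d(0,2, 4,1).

Shortest path: 0,2 → 0,1 → 0,0 → 1,0 → 1,1 → 2,1 → 3,1 → 4,1, total weight = 43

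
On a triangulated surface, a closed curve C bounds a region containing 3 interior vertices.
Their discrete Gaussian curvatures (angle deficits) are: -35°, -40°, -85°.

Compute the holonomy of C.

Holonomy = total enclosed curvature = (-35°) + (-40°) + (-85°) = -160°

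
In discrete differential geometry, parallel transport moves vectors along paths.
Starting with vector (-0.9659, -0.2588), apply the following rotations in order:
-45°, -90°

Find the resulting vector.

Total rotation: (-45°) + (-90°) = -135°. Final vector: (0.5000, 0.8660)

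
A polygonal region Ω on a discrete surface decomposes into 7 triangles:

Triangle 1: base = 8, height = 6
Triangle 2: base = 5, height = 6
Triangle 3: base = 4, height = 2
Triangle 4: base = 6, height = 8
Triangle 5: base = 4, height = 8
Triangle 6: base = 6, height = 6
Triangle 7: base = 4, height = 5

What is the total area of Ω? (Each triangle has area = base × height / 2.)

(1/2)×8×6 + (1/2)×5×6 + (1/2)×4×2 + (1/2)×6×8 + (1/2)×4×8 + (1/2)×6×6 + (1/2)×4×5 = 111.0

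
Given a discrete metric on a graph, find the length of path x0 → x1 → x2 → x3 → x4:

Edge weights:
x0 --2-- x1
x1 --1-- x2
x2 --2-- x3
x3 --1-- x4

Arc length = 2 + 1 + 2 + 1 = 6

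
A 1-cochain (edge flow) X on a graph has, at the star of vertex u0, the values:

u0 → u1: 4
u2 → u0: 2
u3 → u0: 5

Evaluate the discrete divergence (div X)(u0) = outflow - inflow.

Divergence = sum of outgoing flows = 4 + (-2) + (-5) = -3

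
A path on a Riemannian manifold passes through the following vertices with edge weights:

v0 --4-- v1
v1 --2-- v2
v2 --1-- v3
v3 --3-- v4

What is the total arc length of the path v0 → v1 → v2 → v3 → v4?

Arc length = 4 + 2 + 1 + 3 = 10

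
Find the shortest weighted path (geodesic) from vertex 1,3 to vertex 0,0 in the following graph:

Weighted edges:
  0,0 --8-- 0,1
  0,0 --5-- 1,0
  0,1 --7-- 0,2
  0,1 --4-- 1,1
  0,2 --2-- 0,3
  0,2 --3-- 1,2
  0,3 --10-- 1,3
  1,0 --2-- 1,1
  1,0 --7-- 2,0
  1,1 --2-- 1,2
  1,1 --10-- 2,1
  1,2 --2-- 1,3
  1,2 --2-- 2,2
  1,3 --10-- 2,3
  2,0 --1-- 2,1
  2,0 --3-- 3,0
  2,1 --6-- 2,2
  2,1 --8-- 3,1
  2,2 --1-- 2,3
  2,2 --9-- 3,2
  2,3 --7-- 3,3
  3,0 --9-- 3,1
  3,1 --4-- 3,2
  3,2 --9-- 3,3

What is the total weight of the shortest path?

Shortest path: 1,3 → 1,2 → 1,1 → 1,0 → 0,0, total weight = 11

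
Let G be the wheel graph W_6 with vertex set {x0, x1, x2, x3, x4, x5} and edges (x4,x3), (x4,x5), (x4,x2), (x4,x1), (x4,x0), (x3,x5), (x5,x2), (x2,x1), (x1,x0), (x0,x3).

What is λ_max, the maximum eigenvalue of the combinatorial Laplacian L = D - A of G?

The wheel W_6 is the join K_1 ∨ C_5 (a hub joined to every vertex of a cycle of length 5). For a join G ∨ H (G on p vertices, H on q vertices) the Laplacian spectrum is 0, p+q, the eigenvalues of L(G) other than one 0 each shifted by +q, and the eigenvalues of L(H) other than one 0 each shifted by +p. With G = K_1 (p = 1, nothing left after dropping its 0) and H = C_5 (q = 5, eigenvalues 2 − 2cos(2πk/5), k = 0, …, 4; drop k = 0), the spectrum of W_6 is 0, 6, and 1 + (2 − 2cos(2πk/5)) = 3 − 2cos(2πk/5) for k = 1, …, 4:
k=1: 3 − 2cos(2π/5) = 2.382; k=2: 3 − 2cos(4π/5) = 4.618; k=3: 3 − 2cos(6π/5) = 4.618; k=4: 3 − 2cos(8π/5) = 2.382.
Laplacian eigenvalues: [0.0, 2.382, 2.382, 4.618, 4.618, 6.0]. Largest eigenvalue (spectral radius) = 6.0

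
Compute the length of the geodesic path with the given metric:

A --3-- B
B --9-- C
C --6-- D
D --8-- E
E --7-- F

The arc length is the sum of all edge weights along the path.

Arc length = 3 + 9 + 6 + 8 + 7 = 33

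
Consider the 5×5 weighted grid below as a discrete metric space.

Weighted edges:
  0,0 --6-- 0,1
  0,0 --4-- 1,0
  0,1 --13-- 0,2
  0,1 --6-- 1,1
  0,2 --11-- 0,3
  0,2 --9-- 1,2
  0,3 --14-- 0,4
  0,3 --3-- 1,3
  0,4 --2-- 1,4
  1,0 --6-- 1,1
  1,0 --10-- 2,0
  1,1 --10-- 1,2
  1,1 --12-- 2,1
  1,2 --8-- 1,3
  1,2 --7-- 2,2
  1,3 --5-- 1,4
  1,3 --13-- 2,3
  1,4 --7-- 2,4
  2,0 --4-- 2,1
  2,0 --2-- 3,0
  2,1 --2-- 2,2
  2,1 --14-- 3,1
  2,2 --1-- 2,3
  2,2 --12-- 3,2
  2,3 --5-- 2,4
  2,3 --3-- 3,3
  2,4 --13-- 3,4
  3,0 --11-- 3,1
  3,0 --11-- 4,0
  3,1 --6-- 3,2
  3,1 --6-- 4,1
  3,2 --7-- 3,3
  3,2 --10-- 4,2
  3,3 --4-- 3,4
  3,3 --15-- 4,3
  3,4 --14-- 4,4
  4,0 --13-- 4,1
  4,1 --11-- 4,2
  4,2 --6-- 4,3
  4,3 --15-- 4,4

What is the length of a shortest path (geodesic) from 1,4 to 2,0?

Shortest path: 1,4 → 2,4 → 2,3 → 2,2 → 2,1 → 2,0, total weight = 19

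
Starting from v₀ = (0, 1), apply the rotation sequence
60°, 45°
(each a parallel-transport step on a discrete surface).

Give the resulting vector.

Total rotation: 60° + 45° = 105°. Final vector: (-0.9659, -0.2588)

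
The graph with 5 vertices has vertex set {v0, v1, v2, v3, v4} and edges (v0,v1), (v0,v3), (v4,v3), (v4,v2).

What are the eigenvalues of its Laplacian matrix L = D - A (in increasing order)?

Degrees: deg(v0) = 2, deg(v1) = 1, deg(v2) = 1, deg(v3) = 2, deg(v4) = 2.
L = D − A with rows/columns ordered (v0, v1, v2, v3, v4):
  [ 2, -1,  0, -1,  0]
  [-1,  1,  0,  0,  0]
  [ 0,  0,  1,  0, -1]
  [-1,  0,  0,  2, -1]
  [ 0,  0, -1, -1,  2]
Characteristic polynomial: det(λI − L) = λ(λ² − 3λ + 1)(λ² − 5λ + 5).
Roots: λ = 0; (λ² − 3λ + 1) = 0 ⇒ λ = (3 ± √5)/2 ≈ 0.382, 2.618; (λ² − 5λ + 5) = 0 ⇒ λ = (5 ± √5)/2 ≈ 1.382, 3.618.
(Check: the roots sum (with multiplicity) to 8, matching trace L = Σdeg = 2·4 = 8.)
Laplacian eigenvalues (increasing order): [0.0, 0.382, 1.382, 2.618, 3.618]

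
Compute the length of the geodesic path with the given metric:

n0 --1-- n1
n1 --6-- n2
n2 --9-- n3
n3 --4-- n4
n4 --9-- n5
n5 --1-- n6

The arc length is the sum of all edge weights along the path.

Arc length = 1 + 6 + 9 + 4 + 9 + 1 = 30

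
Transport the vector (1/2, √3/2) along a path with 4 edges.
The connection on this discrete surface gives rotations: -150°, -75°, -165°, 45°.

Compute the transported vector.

Total rotation: (-150°) + (-75°) + (-165°) + 45° = -345° ≡ 15° (mod 360°). Final vector: (0.2588, 0.9659)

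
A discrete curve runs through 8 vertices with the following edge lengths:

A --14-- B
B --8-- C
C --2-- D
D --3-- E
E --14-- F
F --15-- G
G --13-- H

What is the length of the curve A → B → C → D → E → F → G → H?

Arc length = 14 + 8 + 2 + 3 + 14 + 15 + 13 = 69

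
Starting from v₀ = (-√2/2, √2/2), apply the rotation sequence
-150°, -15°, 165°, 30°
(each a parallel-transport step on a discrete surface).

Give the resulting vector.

Total rotation: (-150°) + (-15°) + 165° + 30° = 30°. Final vector: (-0.9659, 0.2588)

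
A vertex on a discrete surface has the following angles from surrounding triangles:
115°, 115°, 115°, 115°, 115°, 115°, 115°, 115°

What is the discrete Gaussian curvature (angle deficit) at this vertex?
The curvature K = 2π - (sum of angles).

Sum of angles = 920°. K = 360° - 920° = -560°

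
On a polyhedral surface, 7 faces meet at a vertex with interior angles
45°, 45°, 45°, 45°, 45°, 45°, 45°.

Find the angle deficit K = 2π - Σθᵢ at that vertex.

Sum of angles = 315°. K = 360° - 315° = 45° = π/4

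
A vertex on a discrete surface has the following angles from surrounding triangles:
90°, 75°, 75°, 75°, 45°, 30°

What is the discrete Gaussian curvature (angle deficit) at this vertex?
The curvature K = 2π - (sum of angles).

Sum of angles = 390°. K = 360° - 390° = -30° = -π/6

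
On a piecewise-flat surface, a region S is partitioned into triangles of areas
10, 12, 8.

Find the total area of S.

10 + 12 + 8 = 30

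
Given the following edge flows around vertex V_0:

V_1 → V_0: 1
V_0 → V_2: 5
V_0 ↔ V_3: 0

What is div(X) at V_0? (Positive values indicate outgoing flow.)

Divergence = sum of outgoing flows = (-1) + 5 + 0 = 4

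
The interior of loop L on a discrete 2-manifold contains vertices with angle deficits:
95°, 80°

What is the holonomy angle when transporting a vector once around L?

Holonomy = total enclosed curvature = 95° + 80° = 175°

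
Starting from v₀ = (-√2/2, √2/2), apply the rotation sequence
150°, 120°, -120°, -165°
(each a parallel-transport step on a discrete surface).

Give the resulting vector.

Total rotation: 150° + 120° + (-120°) + (-165°) = -15°. Final vector: (-0.5000, 0.8660)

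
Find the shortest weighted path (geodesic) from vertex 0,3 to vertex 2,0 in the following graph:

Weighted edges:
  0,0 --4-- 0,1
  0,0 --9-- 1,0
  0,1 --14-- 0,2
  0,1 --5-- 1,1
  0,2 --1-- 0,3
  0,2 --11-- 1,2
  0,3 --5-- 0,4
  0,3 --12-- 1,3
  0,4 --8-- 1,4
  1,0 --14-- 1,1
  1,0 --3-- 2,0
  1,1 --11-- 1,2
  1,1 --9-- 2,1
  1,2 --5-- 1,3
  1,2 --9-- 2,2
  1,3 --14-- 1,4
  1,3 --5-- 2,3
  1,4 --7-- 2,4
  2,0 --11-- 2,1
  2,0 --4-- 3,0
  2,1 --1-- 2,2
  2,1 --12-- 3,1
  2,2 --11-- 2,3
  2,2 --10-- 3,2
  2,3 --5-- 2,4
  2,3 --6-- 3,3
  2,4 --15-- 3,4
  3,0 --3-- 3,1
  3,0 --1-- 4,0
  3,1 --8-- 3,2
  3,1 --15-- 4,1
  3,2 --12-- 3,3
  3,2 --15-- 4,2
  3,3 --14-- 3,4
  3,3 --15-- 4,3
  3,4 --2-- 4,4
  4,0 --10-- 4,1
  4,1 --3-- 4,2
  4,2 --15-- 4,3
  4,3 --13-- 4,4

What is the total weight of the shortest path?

Shortest path: 0,3 → 0,2 → 0,1 → 0,0 → 1,0 → 2,0, total weight = 31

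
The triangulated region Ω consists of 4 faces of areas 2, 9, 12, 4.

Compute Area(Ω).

2 + 9 + 12 + 4 = 27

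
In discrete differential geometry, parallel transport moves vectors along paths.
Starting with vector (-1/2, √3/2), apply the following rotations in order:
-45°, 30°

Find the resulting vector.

Total rotation: (-45°) + 30° = -15°. Final vector: (-0.2588, 0.9659)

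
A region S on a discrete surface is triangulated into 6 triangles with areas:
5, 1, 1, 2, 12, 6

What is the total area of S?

5 + 1 + 1 + 2 + 12 + 6 = 27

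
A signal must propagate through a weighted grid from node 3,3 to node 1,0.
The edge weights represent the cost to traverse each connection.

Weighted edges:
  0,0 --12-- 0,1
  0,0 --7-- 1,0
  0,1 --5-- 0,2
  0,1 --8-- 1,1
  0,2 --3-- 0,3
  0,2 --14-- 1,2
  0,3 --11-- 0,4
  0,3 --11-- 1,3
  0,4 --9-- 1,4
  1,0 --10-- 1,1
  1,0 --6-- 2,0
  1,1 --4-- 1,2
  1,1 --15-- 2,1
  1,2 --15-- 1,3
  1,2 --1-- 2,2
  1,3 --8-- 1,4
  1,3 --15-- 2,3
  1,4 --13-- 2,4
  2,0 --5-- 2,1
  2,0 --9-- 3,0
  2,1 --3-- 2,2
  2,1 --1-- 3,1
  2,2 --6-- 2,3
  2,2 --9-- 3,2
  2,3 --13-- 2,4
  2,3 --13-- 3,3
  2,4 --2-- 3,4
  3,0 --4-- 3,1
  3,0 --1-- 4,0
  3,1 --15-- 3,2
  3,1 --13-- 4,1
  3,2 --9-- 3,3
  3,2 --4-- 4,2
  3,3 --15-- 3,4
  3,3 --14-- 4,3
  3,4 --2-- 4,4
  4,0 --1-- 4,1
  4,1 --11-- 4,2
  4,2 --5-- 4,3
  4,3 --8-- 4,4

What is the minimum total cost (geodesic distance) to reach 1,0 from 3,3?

Shortest path: 3,3 → 3,2 → 2,2 → 2,1 → 2,0 → 1,0, total weight = 32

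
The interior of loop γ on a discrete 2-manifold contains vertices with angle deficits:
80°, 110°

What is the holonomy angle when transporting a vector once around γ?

Holonomy = total enclosed curvature = 80° + 110° = 190°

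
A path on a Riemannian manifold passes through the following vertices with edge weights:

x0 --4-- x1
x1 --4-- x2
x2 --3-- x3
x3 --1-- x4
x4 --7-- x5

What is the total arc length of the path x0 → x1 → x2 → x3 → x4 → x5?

Arc length = 4 + 4 + 3 + 1 + 7 = 19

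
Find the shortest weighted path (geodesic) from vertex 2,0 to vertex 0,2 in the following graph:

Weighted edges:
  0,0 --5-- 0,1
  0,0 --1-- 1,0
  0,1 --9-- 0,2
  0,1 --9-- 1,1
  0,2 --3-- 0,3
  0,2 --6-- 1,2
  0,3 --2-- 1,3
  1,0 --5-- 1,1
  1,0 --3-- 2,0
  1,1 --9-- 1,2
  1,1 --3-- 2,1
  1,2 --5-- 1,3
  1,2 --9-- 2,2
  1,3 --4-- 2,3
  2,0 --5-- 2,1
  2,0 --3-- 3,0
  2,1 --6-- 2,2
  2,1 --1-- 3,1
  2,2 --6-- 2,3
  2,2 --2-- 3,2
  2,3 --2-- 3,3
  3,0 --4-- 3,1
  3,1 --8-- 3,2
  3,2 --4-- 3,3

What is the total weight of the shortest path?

Shortest path: 2,0 → 1,0 → 0,0 → 0,1 → 0,2, total weight = 18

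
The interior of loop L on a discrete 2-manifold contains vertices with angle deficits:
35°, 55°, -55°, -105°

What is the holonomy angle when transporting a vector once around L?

Holonomy = total enclosed curvature = 35° + 55° + (-55°) + (-105°) = -70°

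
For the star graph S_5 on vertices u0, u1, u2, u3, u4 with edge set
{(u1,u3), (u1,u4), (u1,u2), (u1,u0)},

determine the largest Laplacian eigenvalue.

The star S_5 is the complete bipartite graph K_{1,4} (one hub of degree 4, 4 leaves of degree 1). The Laplacian spectrum of K_{p,q} is 0, p (multiplicity q−1), q (multiplicity p−1), p+q. With p = 1, q = 4: 0 once, 1 with multiplicity 3, and 5 once. (Check: trace L = sum of degrees = 8 = 3·1 + 5.)
Laplacian eigenvalues: [0.0, 1.0, 1.0, 1.0, 5.0]. Largest eigenvalue (spectral radius) = 5.0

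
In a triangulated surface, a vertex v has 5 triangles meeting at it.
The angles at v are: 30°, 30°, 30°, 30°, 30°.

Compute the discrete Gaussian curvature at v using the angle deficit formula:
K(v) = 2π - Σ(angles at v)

Sum of angles = 150°. K = 360° - 150° = 210° = 7π/6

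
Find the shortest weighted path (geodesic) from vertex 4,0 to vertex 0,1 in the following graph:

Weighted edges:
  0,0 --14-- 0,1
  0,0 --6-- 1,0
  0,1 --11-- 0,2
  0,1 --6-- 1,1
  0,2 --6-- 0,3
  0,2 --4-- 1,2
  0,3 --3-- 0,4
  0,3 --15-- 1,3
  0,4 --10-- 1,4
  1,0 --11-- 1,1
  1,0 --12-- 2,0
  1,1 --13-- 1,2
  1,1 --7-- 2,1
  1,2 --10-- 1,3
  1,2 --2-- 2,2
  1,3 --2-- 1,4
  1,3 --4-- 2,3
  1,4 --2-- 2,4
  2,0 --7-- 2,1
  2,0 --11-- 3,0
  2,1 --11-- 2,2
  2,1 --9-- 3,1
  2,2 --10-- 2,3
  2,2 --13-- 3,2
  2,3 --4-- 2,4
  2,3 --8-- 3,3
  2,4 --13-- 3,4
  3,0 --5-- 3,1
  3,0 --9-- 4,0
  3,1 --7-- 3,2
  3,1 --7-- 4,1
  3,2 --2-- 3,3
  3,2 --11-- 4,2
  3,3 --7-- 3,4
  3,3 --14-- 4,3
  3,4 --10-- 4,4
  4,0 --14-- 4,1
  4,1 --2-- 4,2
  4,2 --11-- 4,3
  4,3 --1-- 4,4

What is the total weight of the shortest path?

Shortest path: 4,0 → 3,0 → 3,1 → 2,1 → 1,1 → 0,1, total weight = 36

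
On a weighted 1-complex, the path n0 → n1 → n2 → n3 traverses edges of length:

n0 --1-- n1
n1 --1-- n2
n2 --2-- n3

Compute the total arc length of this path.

Arc length = 1 + 1 + 2 = 4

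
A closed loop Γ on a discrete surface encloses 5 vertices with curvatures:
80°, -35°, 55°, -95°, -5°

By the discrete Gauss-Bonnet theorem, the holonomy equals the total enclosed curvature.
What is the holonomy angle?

Holonomy = total enclosed curvature = 80° + (-35°) + 55° + (-95°) + (-5°) = 0°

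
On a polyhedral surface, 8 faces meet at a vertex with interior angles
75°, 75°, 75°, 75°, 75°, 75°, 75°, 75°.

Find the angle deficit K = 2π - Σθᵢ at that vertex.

Sum of angles = 600°. K = 360° - 600° = -240° = -4π/3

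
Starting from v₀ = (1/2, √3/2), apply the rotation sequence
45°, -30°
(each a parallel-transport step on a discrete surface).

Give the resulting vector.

Total rotation: 45° + (-30°) = 15°. Final vector: (0.2588, 0.9659)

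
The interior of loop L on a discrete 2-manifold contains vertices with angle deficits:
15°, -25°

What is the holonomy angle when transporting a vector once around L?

Holonomy = total enclosed curvature = 15° + (-25°) = -10°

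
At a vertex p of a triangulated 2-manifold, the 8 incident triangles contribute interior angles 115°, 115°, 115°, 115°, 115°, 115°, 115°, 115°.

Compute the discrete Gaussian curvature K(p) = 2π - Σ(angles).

Sum of angles = 920°. K = 360° - 920° = -560°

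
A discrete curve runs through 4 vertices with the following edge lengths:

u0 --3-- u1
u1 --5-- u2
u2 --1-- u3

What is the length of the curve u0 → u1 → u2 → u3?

Arc length = 3 + 5 + 1 = 9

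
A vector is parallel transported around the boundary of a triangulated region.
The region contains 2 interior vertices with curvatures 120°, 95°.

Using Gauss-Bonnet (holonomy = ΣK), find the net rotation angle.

Holonomy = total enclosed curvature = 120° + 95° = 215°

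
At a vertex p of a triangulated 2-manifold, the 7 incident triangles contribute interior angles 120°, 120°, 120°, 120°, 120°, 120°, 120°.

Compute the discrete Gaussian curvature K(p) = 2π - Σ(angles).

Sum of angles = 840°. K = 360° - 840° = -480° = -8π/3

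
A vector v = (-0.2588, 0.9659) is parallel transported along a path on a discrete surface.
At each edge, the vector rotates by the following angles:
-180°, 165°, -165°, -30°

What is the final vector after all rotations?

Total rotation: (-180°) + 165° + (-165°) + (-30°) = -210° ≡ 150° (mod 360°). Final vector: (-0.2588, -0.9659)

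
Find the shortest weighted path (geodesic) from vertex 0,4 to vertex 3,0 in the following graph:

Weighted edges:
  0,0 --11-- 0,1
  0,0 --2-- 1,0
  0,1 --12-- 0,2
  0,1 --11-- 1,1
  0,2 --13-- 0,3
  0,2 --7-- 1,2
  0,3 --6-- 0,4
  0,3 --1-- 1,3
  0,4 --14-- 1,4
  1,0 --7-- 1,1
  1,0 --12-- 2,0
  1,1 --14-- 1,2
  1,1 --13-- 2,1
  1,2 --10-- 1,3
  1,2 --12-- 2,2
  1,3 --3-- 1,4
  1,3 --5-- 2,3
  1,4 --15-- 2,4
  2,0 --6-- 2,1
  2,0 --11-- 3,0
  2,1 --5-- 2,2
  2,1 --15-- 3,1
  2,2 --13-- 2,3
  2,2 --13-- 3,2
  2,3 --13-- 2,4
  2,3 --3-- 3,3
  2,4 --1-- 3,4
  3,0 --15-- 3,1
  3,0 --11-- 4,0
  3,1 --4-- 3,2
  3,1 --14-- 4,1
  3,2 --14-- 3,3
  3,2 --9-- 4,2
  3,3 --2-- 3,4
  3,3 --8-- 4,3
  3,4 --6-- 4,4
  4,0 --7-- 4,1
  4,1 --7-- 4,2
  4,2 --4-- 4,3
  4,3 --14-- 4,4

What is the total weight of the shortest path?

Shortest path: 0,4 → 0,3 → 1,3 → 2,3 → 2,2 → 2,1 → 2,0 → 3,0, total weight = 47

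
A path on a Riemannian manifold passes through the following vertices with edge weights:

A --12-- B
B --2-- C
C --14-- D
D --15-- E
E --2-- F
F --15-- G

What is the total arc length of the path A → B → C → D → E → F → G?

Arc length = 12 + 2 + 14 + 15 + 2 + 15 = 60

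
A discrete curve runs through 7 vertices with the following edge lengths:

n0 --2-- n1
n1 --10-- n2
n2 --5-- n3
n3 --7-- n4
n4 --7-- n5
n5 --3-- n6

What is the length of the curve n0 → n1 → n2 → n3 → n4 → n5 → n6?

Arc length = 2 + 10 + 5 + 7 + 7 + 3 = 34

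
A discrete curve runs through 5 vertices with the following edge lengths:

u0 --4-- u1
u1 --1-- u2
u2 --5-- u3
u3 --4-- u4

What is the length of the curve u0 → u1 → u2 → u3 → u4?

Arc length = 4 + 1 + 5 + 4 = 14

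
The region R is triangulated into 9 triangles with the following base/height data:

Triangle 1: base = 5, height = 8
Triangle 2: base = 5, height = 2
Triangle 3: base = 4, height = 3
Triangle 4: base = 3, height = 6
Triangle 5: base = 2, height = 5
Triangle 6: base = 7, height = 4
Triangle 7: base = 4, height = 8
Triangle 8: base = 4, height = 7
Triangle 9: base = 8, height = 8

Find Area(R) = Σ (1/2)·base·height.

(1/2)×5×8 + (1/2)×5×2 + (1/2)×4×3 + (1/2)×3×6 + (1/2)×2×5 + (1/2)×7×4 + (1/2)×4×8 + (1/2)×4×7 + (1/2)×8×8 = 121.0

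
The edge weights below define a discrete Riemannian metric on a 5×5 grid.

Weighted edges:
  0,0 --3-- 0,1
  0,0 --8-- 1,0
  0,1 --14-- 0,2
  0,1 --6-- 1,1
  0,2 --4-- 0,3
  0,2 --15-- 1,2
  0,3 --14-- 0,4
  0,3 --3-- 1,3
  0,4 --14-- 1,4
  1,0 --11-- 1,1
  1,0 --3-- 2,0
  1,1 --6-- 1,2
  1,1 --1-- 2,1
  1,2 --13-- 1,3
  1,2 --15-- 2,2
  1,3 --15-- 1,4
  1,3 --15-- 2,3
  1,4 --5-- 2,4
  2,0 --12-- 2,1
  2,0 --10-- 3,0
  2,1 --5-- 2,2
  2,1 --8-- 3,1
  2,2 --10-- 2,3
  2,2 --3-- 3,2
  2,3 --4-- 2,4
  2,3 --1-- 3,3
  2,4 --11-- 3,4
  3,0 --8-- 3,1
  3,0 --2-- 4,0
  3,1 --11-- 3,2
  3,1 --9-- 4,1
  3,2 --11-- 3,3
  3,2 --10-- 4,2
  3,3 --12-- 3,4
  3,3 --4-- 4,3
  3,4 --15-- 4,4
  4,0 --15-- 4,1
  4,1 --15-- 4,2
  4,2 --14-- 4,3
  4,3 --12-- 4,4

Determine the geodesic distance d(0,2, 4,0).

Shortest path: 0,2 → 0,1 → 1,1 → 2,1 → 3,1 → 3,0 → 4,0, total weight = 39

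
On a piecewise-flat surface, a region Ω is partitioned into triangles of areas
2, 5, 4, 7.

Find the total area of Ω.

2 + 5 + 4 + 7 = 18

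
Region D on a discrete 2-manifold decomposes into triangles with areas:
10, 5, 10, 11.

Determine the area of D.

10 + 5 + 10 + 11 = 36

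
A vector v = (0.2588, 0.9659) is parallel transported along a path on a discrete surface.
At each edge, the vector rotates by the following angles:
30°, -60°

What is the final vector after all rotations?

Total rotation: 30° + (-60°) = -30°. Final vector: (0.7071, 0.7071)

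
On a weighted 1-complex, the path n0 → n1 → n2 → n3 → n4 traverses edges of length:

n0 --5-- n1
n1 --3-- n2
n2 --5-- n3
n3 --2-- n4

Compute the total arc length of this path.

Arc length = 5 + 3 + 5 + 2 = 15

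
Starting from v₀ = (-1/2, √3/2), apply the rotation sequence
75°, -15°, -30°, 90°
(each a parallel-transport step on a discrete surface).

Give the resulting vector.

Total rotation: 75° + (-15°) + (-30°) + 90° = 120°. Final vector: (-0.5000, -0.8660)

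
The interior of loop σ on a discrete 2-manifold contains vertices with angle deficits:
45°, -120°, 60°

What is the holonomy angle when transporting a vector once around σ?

Holonomy = total enclosed curvature = 45° + (-120°) + 60° = -15°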